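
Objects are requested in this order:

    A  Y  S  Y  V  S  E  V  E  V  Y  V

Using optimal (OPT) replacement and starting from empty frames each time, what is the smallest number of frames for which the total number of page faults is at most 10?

f=1: 12 faults
f=2: 6 faults
f=3: 5 faults
f=4: 5 faults
f=5: 5 faults
Smallest f with faults ≤ 10 is 2.

2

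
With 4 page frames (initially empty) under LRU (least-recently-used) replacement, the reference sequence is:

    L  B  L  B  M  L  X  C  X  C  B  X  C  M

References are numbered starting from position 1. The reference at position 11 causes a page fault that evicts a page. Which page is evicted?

pos 1: L → fault, frames (L)
pos 2: B → fault, frames (L B)
pos 3: L → hit
pos 4: B → hit
pos 5: M → fault, frames (L B M)
pos 6: L → hit
pos 7: X → fault, frames (B M L X)
pos 8: C → fault, evict B, frames (M L X C)
pos 9: X → hit
pos 10: C → hit
pos 11: B → fault, evict M, frames (L X C B)
At position 11, page M is evicted.

M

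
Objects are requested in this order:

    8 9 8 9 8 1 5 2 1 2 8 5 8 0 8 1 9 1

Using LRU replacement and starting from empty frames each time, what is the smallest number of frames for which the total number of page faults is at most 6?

6

f=1: 18 faults
f=2: 11 faults
f=3: 10 faults
f=4: 8 faults
f=5: 7 faults
f=6: 6 faults
Smallest f with faults ≤ 6 is 6.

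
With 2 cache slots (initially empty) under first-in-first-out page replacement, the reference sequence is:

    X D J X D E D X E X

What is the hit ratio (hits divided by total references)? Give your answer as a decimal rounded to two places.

0.30

X: miss, frames {X}
D: miss, frames {X,D}
J: miss, evict X, frames {D,J}
X: miss, evict D, frames {J,X}
D: miss, evict J, frames {X,D}
E: miss, evict X, frames {D,E}
D: hit
X: miss, evict D, frames {E,X}
E: hit
X: hit
Hits: 3 of 10 references → 3/10 = 0.3000.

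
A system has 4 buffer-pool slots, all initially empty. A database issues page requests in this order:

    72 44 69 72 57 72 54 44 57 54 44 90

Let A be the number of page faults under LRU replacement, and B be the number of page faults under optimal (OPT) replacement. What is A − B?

1

Under LRU: F F F . F . F F . . . F → 7 faults.
Under OPT: F F F . F . F . . . . F → 6 faults.
A − B = 7 − 6 = 1.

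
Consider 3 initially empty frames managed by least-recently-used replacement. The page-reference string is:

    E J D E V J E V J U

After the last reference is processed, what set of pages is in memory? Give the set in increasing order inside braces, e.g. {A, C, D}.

{J, U, V}

E → fault, frames {E}
J → fault, frames {E,J}
D → fault, frames {E,J,D}
E → hit
V → fault, evict J, frames {D,E,V}
J → fault, evict D, frames {E,V,J}
E → hit
V → hit
J → hit
U → fault, evict E, frames {V,J,U}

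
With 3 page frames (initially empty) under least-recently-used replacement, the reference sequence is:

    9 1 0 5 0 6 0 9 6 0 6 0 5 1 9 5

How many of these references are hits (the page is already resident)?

7

9 -> miss, frames [9]
1 -> miss, frames [9, 1]
0 -> miss, frames [9, 1, 0]
5 -> miss, evict 9, frames [1, 0, 5]
0 -> hit
6 -> miss, evict 1, frames [5, 0, 6]
0 -> hit
9 -> miss, evict 5, frames [6, 0, 9]
6 -> hit
0 -> hit
6 -> hit
0 -> hit
5 -> miss, evict 9, frames [6, 0, 5]
1 -> miss, evict 6, frames [0, 5, 1]
9 -> miss, evict 0, frames [5, 1, 9]
5 -> hit
Hits: 7.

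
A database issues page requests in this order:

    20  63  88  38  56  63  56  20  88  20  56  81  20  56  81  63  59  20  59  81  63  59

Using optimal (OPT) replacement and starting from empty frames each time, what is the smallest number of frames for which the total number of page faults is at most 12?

f=1: 22 faults
f=2: 15 faults
f=3: 10 faults
f=4: 7 faults
f=5: 7 faults
f=6: 7 faults
f=7: 7 faults
Smallest f with faults ≤ 12 is 3.

3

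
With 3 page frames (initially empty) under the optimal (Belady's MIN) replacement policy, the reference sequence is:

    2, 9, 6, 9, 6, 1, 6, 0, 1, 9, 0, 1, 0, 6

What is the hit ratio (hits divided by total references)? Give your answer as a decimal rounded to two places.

2 → miss, frames {2}
9 → miss, frames {2,9}
6 → miss, frames {2,9,6}
9 → hit
6 → hit
1 → miss, evict 2, frames {9,6,1}
6 → hit
0 → miss, evict 6, frames {9,1,0}
1 → hit
9 → hit
0 → hit
1 → hit
0 → hit
6 → miss, evict 0, frames {9,1,6}
Hits: 8 of 14 references → 8/14 = 0.5714.

0.57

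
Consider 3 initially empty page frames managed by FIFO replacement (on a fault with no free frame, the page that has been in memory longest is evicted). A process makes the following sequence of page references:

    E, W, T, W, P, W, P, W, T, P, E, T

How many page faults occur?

5

E: fault, frames [E]
W: fault, frames [E, W]
T: fault, frames [E, W, T]
W: hit
P: fault, evict E, frames [W, T, P]
W: hit
P: hit
W: hit
T: hit
P: hit
E: fault, evict W, frames [T, P, E]
T: hit
Page faults: 5.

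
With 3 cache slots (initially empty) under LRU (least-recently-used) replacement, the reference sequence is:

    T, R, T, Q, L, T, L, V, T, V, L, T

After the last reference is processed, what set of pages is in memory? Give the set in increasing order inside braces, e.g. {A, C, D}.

T → miss, frames {T}
R → miss, frames {T,R}
T → hit
Q → miss, frames {R,T,Q}
L → miss, evict R, frames {T,Q,L}
T → hit
L → hit
V → miss, evict Q, frames {T,L,V}
T → hit
V → hit
L → hit
T → hit

{L, T, V}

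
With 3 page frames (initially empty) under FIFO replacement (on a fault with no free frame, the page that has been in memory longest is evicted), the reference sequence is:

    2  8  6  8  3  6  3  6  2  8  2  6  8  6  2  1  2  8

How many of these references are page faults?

10

2: miss, frames (2)
8: miss, frames (2 8)
6: miss, frames (2 8 6)
8: hit
3: miss, evict 2, frames (8 6 3)
6: hit
3: hit
6: hit
2: miss, evict 8, frames (6 3 2)
8: miss, evict 6, frames (3 2 8)
2: hit
6: miss, evict 3, frames (2 8 6)
8: hit
6: hit
2: hit
1: miss, evict 2, frames (8 6 1)
2: miss, evict 8, frames (6 1 2)
8: miss, evict 6, frames (1 2 8)
Page faults: 10.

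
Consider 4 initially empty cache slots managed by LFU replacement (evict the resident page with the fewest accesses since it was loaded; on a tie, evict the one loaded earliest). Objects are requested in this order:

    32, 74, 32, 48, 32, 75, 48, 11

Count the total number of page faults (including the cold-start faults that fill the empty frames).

32 → miss, frames {32}
74 → miss, frames {32,74}
32 → hit
48 → miss, frames {32,74,48}
32 → hit
75 → miss, frames {32,74,48,75}
48 → hit
11 → miss, evict 74, frames {32,48,75,11}
Page faults: 5.

5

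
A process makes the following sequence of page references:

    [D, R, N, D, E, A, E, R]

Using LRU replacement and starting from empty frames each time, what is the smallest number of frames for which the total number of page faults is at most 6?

3

f=1: 8 faults
f=2: 7 faults
f=3: 6 faults
f=4: 6 faults
f=5: 5 faults
Smallest f with faults ≤ 6 is 3.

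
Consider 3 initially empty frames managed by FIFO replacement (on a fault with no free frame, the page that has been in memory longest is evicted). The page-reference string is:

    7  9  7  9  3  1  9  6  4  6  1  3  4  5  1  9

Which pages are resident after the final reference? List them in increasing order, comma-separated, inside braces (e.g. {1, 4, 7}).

{1, 5, 9}

7: miss, frames (7)
9: miss, frames (7 9)
7: hit
9: hit
3: miss, frames (7 9 3)
1: miss, evict 7, frames (9 3 1)
9: hit
6: miss, evict 9, frames (3 1 6)
4: miss, evict 3, frames (1 6 4)
6: hit
1: hit
3: miss, evict 1, frames (6 4 3)
4: hit
5: miss, evict 6, frames (4 3 5)
1: miss, evict 4, frames (3 5 1)
9: miss, evict 3, frames (5 1 9)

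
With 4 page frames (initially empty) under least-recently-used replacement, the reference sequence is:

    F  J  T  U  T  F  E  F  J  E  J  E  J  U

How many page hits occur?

7

F -> fault, frames (F)
J -> fault, frames (F J)
T -> fault, frames (F J T)
U -> fault, frames (F J T U)
T -> hit
F -> hit
E -> fault, evict J, frames (U T F E)
F -> hit
J -> fault, evict U, frames (T E F J)
E -> hit
J -> hit
E -> hit
J -> hit
U -> fault, evict T, frames (F E J U)
Hits: 7.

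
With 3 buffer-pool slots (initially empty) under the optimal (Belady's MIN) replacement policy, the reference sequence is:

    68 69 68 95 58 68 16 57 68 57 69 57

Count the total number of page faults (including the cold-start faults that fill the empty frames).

68 → fault, frames (68)
69 → fault, frames (68 69)
68 → hit
95 → fault, frames (68 69 95)
58 → fault, evict 95, frames (68 69 58)
68 → hit
16 → fault, evict 58, frames (68 69 16)
57 → fault, evict 16, frames (68 69 57)
68 → hit
57 → hit
69 → hit
57 → hit
Page faults: 6.

6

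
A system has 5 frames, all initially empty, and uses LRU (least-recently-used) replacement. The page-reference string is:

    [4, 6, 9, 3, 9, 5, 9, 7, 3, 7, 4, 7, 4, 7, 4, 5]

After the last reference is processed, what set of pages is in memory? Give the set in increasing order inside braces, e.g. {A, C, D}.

4 → miss, frames [4]
6 → miss, frames [4, 6]
9 → miss, frames [4, 6, 9]
3 → miss, frames [4, 6, 9, 3]
9 → hit
5 → miss, frames [4, 6, 3, 9, 5]
9 → hit
7 → miss, evict 4, frames [6, 3, 5, 9, 7]
3 → hit
7 → hit
4 → miss, evict 6, frames [5, 9, 3, 7, 4]
7 → hit
4 → hit
7 → hit
4 → hit
5 → hit

{3, 4, 5, 7, 9}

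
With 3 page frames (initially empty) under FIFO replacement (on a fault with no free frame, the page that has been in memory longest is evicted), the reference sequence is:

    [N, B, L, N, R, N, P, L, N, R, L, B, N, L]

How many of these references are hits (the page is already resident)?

3

N -> miss, frames {N}
B -> miss, frames {N,B}
L -> miss, frames {N,B,L}
N -> hit
R -> miss, evict N, frames {B,L,R}
N -> miss, evict B, frames {L,R,N}
P -> miss, evict L, frames {R,N,P}
L -> miss, evict R, frames {N,P,L}
N -> hit
R -> miss, evict N, frames {P,L,R}
L -> hit
B -> miss, evict P, frames {L,R,B}
N -> miss, evict L, frames {R,B,N}
L -> miss, evict R, frames {B,N,L}
Hits: 3.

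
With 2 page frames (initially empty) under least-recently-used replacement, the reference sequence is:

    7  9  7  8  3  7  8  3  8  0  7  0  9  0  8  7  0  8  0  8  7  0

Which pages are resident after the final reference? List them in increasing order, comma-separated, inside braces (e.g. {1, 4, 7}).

{0, 7}

7: fault, frames [7]
9: fault, frames [7, 9]
7: hit
8: fault, evict 9, frames [7, 8]
3: fault, evict 7, frames [8, 3]
7: fault, evict 8, frames [3, 7]
8: fault, evict 3, frames [7, 8]
3: fault, evict 7, frames [8, 3]
8: hit
0: fault, evict 3, frames [8, 0]
7: fault, evict 8, frames [0, 7]
0: hit
9: fault, evict 7, frames [0, 9]
0: hit
8: fault, evict 9, frames [0, 8]
7: fault, evict 0, frames [8, 7]
0: fault, evict 8, frames [7, 0]
8: fault, evict 7, frames [0, 8]
0: hit
8: hit
7: fault, evict 0, frames [8, 7]
0: fault, evict 8, frames [7, 0]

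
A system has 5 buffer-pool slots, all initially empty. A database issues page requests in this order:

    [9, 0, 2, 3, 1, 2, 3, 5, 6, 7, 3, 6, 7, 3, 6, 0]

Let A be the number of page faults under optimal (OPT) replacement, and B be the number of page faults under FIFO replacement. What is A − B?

-1

Under OPT: F F F F F . . F F F . . . . . . → 8 faults.
Under FIFO: F F F F F . . F F F . . . . . F → 9 faults.
A − B = 8 − 9 = -1.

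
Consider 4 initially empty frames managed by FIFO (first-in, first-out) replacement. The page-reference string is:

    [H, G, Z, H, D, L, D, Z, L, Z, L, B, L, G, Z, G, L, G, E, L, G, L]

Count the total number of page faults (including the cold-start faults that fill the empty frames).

H: fault, frames (H)
G: fault, frames (H G)
Z: fault, frames (H G Z)
H: hit
D: fault, frames (H G Z D)
L: fault, evict H, frames (G Z D L)
D: hit
Z: hit
L: hit
Z: hit
L: hit
B: fault, evict G, frames (Z D L B)
L: hit
G: fault, evict Z, frames (D L B G)
Z: fault, evict D, frames (L B G Z)
G: hit
L: hit
G: hit
E: fault, evict L, frames (B G Z E)
L: fault, evict B, frames (G Z E L)
G: hit
L: hit
Page faults: 10.

10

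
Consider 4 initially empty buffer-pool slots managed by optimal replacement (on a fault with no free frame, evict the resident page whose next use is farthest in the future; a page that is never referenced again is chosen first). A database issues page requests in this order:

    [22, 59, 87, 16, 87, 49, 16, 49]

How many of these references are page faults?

22 → miss, frames [22]
59 → miss, frames [22, 59]
87 → miss, frames [22, 59, 87]
16 → miss, frames [22, 59, 87, 16]
87 → hit
49 → miss, evict 87, frames [22, 59, 16, 49]
16 → hit
49 → hit
Page faults: 5.

5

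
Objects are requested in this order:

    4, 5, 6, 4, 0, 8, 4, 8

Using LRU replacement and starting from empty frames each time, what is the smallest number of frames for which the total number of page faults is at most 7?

2

f=1: 8 faults
f=2: 7 faults
f=3: 5 faults
f=4: 5 faults
f=5: 5 faults
Smallest f with faults ≤ 7 is 2.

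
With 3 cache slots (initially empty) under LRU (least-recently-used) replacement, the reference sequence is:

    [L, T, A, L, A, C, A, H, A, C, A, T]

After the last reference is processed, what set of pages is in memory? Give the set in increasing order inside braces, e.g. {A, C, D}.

L: miss, frames (L)
T: miss, frames (L T)
A: miss, frames (L T A)
L: hit
A: hit
C: miss, evict T, frames (L A C)
A: hit
H: miss, evict L, frames (C A H)
A: hit
C: hit
A: hit
T: miss, evict H, frames (C A T)

{A, C, T}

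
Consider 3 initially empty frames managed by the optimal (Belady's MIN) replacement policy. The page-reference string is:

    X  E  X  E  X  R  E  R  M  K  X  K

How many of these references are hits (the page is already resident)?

X → fault, frames {X}
E → fault, frames {X,E}
X → hit
E → hit
X → hit
R → fault, frames {X,E,R}
E → hit
R → hit
M → fault, evict R, frames {X,E,M}
K → fault, evict M, frames {X,E,K}
X → hit
K → hit
Hits: 7.

7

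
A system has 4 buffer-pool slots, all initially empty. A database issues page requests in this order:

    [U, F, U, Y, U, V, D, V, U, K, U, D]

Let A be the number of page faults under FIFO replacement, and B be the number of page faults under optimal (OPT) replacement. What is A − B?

Under FIFO: F F . F . F F . F F . . → 7 faults.
Under OPT: F F . F . F F . . F . . → 6 faults.
A − B = 7 − 6 = 1.

1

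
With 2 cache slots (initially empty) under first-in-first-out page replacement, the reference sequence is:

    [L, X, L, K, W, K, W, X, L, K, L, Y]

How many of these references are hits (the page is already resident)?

4

L: fault, frames [L]
X: fault, frames [L, X]
L: hit
K: fault, evict L, frames [X, K]
W: fault, evict X, frames [K, W]
K: hit
W: hit
X: fault, evict K, frames [W, X]
L: fault, evict W, frames [X, L]
K: fault, evict X, frames [L, K]
L: hit
Y: fault, evict L, frames [K, Y]
Hits: 4.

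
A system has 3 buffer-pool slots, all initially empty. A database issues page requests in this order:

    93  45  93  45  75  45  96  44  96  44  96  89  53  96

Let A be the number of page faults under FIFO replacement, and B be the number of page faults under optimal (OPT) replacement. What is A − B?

Under FIFO: F F . . F . F F . . . F F F → 8 faults.
Under OPT: F F . . F . F F . . . F F . → 7 faults.
A − B = 8 − 7 = 1.

1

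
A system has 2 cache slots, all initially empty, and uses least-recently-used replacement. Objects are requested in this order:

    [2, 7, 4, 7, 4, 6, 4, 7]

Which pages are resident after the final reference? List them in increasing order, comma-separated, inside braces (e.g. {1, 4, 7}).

2: fault, frames [2]
7: fault, frames [2, 7]
4: fault, evict 2, frames [7, 4]
7: hit
4: hit
6: fault, evict 7, frames [4, 6]
4: hit
7: fault, evict 6, frames [4, 7]

{4, 7}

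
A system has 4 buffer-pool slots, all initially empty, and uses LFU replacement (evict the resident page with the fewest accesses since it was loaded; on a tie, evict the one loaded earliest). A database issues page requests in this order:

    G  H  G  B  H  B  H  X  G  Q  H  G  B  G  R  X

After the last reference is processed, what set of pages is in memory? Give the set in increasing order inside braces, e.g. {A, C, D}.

{B, G, H, X}

G → miss, frames {G}
H → miss, frames {G,H}
G → hit
B → miss, frames {G,H,B}
H → hit
B → hit
H → hit
X → miss, frames {G,H,B,X}
G → hit
Q → miss, evict X, frames {G,H,B,Q}
H → hit
G → hit
B → hit
G → hit
R → miss, evict Q, frames {G,H,B,R}
X → miss, evict R, frames {G,H,B,X}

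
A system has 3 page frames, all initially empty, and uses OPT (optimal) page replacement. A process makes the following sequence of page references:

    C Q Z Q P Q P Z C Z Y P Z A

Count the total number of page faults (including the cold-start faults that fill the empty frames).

C → miss, frames (C)
Q → miss, frames (C Q)
Z → miss, frames (C Q Z)
Q → hit
P → miss, evict C, frames (Q Z P)
Q → hit
P → hit
Z → hit
C → miss, evict Q, frames (Z P C)
Z → hit
Y → miss, evict C, frames (Z P Y)
P → hit
Z → hit
A → miss, evict Y, frames (Z P A)
Page faults: 7.

7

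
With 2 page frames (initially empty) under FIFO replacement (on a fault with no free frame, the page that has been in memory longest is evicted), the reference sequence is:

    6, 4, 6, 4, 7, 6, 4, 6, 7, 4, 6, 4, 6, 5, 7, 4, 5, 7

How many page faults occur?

13

6: miss, frames {6}
4: miss, frames {6,4}
6: hit
4: hit
7: miss, evict 6, frames {4,7}
6: miss, evict 4, frames {7,6}
4: miss, evict 7, frames {6,4}
6: hit
7: miss, evict 6, frames {4,7}
4: hit
6: miss, evict 4, frames {7,6}
4: miss, evict 7, frames {6,4}
6: hit
5: miss, evict 6, frames {4,5}
7: miss, evict 4, frames {5,7}
4: miss, evict 5, frames {7,4}
5: miss, evict 7, frames {4,5}
7: miss, evict 4, frames {5,7}
Page faults: 13.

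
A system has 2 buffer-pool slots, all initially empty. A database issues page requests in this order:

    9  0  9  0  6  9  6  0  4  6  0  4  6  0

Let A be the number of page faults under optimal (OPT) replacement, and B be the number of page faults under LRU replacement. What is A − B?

Under OPT: F F . . F . . F F . F . F . → 7 faults.
Under LRU: F F . . F F . F F F F F F F → 11 faults.
A − B = 7 − 11 = -4.

-4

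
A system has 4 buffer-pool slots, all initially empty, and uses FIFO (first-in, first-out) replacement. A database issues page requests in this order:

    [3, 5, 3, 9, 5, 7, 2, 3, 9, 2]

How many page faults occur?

6

3 -> fault, frames (3)
5 -> fault, frames (3 5)
3 -> hit
9 -> fault, frames (3 5 9)
5 -> hit
7 -> fault, frames (3 5 9 7)
2 -> fault, evict 3, frames (5 9 7 2)
3 -> fault, evict 5, frames (9 7 2 3)
9 -> hit
2 -> hit
Page faults: 6.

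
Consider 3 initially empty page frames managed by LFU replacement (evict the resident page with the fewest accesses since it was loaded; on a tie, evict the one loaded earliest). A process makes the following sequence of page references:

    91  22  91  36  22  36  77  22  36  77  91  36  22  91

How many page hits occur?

91 -> fault, frames {91}
22 -> fault, frames {91,22}
91 -> hit
36 -> fault, frames {91,22,36}
22 -> hit
36 -> hit
77 -> fault, evict 91, frames {22,36,77}
22 -> hit
36 -> hit
77 -> hit
91 -> fault, evict 77, frames {22,36,91}
36 -> hit
22 -> hit
91 -> hit
Hits: 9.

9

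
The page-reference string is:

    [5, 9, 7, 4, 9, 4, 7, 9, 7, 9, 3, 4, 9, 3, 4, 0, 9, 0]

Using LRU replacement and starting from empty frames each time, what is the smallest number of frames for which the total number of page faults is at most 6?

4

f=1: 18 faults
f=2: 14 faults
f=3: 8 faults
f=4: 6 faults
f=5: 6 faults
f=6: 6 faults
Smallest f with faults ≤ 6 is 4.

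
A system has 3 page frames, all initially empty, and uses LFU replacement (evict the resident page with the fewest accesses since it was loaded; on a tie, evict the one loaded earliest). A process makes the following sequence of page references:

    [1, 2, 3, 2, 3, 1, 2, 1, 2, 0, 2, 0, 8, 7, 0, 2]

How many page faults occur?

1: miss, frames {1}
2: miss, frames {1,2}
3: miss, frames {1,2,3}
2: hit
3: hit
1: hit
2: hit
1: hit
2: hit
0: miss, evict 3, frames {1,2,0}
2: hit
0: hit
8: miss, evict 0, frames {1,2,8}
7: miss, evict 8, frames {1,2,7}
0: miss, evict 7, frames {1,2,0}
2: hit
Page faults: 7.

7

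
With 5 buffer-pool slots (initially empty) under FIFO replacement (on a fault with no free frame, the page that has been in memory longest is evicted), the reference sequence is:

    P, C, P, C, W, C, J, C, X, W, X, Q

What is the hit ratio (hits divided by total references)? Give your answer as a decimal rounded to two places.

P: miss, frames {P}
C: miss, frames {P,C}
P: hit
C: hit
W: miss, frames {P,C,W}
C: hit
J: miss, frames {P,C,W,J}
C: hit
X: miss, frames {P,C,W,J,X}
W: hit
X: hit
Q: miss, evict P, frames {C,W,J,X,Q}
Hits: 6 of 12 references → 6/12 = 0.5000.

0.50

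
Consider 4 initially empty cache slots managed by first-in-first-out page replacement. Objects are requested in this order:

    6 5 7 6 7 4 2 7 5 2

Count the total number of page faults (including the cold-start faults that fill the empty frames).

5

6 -> fault, frames (6)
5 -> fault, frames (6 5)
7 -> fault, frames (6 5 7)
6 -> hit
7 -> hit
4 -> fault, frames (6 5 7 4)
2 -> fault, evict 6, frames (5 7 4 2)
7 -> hit
5 -> hit
2 -> hit
Page faults: 5.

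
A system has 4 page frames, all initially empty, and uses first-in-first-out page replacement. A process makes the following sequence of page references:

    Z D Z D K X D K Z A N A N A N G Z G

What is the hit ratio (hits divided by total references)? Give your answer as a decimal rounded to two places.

0.56

Z -> miss, frames (Z)
D -> miss, frames (Z D)
Z -> hit
D -> hit
K -> miss, frames (Z D K)
X -> miss, frames (Z D K X)
D -> hit
K -> hit
Z -> hit
A -> miss, evict Z, frames (D K X A)
N -> miss, evict D, frames (K X A N)
A -> hit
N -> hit
A -> hit
N -> hit
G -> miss, evict K, frames (X A N G)
Z -> miss, evict X, frames (A N G Z)
G -> hit
Hits: 10 of 18 references → 10/18 = 0.5556.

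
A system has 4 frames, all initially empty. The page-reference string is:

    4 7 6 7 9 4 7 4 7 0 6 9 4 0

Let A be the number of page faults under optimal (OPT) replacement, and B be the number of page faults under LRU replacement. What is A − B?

Under OPT: F F F . F . . . . F . . . . → 5 faults.
Under LRU: F F F . F . . . . F F F F . → 8 faults.
A − B = 5 − 8 = -3.

-3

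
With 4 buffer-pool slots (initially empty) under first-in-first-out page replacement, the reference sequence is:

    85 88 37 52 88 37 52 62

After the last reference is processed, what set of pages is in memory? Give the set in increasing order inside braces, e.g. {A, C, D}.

85: fault, frames [85]
88: fault, frames [85, 88]
37: fault, frames [85, 88, 37]
52: fault, frames [85, 88, 37, 52]
88: hit
37: hit
52: hit
62: fault, evict 85, frames [88, 37, 52, 62]

{37, 52, 62, 88}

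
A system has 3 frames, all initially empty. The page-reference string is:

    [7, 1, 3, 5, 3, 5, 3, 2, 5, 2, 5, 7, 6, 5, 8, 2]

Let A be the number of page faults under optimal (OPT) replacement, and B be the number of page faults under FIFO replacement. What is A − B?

-3

Under OPT: F F F F . . . F . . . . F . F . → 7 faults.
Under FIFO: F F F F . . . F . . . F F F F F → 10 faults.
A − B = 7 − 10 = -3.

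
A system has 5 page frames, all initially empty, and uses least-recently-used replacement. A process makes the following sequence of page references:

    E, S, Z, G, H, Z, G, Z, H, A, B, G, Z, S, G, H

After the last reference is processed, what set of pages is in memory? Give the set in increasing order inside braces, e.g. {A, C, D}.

{B, G, H, S, Z}

E: fault, frames [E]
S: fault, frames [E, S]
Z: fault, frames [E, S, Z]
G: fault, frames [E, S, Z, G]
H: fault, frames [E, S, Z, G, H]
Z: hit
G: hit
Z: hit
H: hit
A: fault, evict E, frames [S, G, Z, H, A]
B: fault, evict S, frames [G, Z, H, A, B]
G: hit
Z: hit
S: fault, evict H, frames [A, B, G, Z, S]
G: hit
H: fault, evict A, frames [B, Z, S, G, H]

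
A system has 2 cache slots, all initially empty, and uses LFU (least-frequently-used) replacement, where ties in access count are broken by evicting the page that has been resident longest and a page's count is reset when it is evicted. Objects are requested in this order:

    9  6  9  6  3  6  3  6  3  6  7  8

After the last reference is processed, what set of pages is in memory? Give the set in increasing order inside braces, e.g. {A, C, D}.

{6, 8}

9 -> miss, frames {9}
6 -> miss, frames {9,6}
9 -> hit
6 -> hit
3 -> miss, evict 9, frames {6,3}
6 -> hit
3 -> hit
6 -> hit
3 -> hit
6 -> hit
7 -> miss, evict 3, frames {6,7}
8 -> miss, evict 7, frames {6,8}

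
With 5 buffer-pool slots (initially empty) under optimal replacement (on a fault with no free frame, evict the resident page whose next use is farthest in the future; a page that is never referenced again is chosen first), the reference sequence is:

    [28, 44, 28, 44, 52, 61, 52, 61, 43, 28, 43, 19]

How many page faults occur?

28 → fault, frames {28}
44 → fault, frames {28,44}
28 → hit
44 → hit
52 → fault, frames {28,44,52}
61 → fault, frames {28,44,52,61}
52 → hit
61 → hit
43 → fault, frames {28,44,52,61,43}
28 → hit
43 → hit
19 → fault, evict 43, frames {28,44,52,61,19}
Page faults: 6.

6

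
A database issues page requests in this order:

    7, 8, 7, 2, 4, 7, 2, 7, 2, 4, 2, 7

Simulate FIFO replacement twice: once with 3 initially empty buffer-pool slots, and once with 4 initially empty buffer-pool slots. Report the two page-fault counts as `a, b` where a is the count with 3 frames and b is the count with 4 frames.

3 frames: F F . F F F . . . . . . → 5 faults.
4 frames: F F . F F . . . . . . . → 4 faults.
4 < 5: adding a frame reduced faults, as is typical.

5, 4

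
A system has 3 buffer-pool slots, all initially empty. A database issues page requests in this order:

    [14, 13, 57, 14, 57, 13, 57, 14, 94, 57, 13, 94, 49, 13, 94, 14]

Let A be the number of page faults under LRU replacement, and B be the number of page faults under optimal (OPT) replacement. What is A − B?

1

Under LRU: F F F . . . . . F . F . F . . F → 7 faults.
Under OPT: F F F . . . . . F . . . F . . F → 6 faults.
A − B = 7 − 6 = 1.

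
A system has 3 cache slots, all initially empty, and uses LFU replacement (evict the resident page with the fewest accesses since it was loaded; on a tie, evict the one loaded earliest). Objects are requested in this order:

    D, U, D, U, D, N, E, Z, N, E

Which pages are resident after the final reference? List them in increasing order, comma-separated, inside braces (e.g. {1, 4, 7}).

D → fault, frames (D)
U → fault, frames (D U)
D → hit
U → hit
D → hit
N → fault, frames (D U N)
E → fault, evict N, frames (D U E)
Z → fault, evict E, frames (D U Z)
N → fault, evict Z, frames (D U N)
E → fault, evict N, frames (D U E)

{D, E, U}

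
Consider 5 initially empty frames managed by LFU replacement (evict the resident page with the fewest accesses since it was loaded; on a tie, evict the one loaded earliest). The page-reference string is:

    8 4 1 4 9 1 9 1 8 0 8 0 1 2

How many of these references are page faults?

6

8 → fault, frames (8)
4 → fault, frames (8 4)
1 → fault, frames (8 4 1)
4 → hit
9 → fault, frames (8 4 1 9)
1 → hit
9 → hit
1 → hit
8 → hit
0 → fault, frames (8 4 1 9 0)
8 → hit
0 → hit
1 → hit
2 → fault, evict 4, frames (8 1 9 0 2)
Page faults: 6.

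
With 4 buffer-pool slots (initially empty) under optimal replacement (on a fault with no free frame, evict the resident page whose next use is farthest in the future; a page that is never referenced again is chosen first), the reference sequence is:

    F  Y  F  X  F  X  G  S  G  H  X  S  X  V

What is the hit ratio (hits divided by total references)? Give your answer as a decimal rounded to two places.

F → fault, frames {F}
Y → fault, frames {F,Y}
F → hit
X → fault, frames {F,Y,X}
F → hit
X → hit
G → fault, frames {F,Y,X,G}
S → fault, evict Y, frames {F,X,G,S}
G → hit
H → fault, evict G, frames {F,X,S,H}
X → hit
S → hit
X → hit
V → fault, evict H, frames {F,X,S,V}
Hits: 7 of 14 references → 7/14 = 0.5000.

0.50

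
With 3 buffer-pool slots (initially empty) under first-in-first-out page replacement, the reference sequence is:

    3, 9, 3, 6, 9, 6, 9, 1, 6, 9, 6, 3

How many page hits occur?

3: fault, frames [3]
9: fault, frames [3, 9]
3: hit
6: fault, frames [3, 9, 6]
9: hit
6: hit
9: hit
1: fault, evict 3, frames [9, 6, 1]
6: hit
9: hit
6: hit
3: fault, evict 9, frames [6, 1, 3]
Hits: 7.

7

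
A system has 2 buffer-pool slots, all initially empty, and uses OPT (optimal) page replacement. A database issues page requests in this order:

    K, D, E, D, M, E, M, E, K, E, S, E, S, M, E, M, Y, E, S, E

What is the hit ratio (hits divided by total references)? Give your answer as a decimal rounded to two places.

K: fault, frames [K]
D: fault, frames [K, D]
E: fault, evict K, frames [D, E]
D: hit
M: fault, evict D, frames [E, M]
E: hit
M: hit
E: hit
K: fault, evict M, frames [E, K]
E: hit
S: fault, evict K, frames [E, S]
E: hit
S: hit
M: fault, evict S, frames [E, M]
E: hit
M: hit
Y: fault, evict M, frames [E, Y]
E: hit
S: fault, evict Y, frames [E, S]
E: hit
Hits: 11 of 20 references → 11/20 = 0.5500.

0.55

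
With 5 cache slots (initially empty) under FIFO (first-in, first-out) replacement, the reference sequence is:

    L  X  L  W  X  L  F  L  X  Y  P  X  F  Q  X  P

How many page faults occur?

L -> miss, frames (L)
X -> miss, frames (L X)
L -> hit
W -> miss, frames (L X W)
X -> hit
L -> hit
F -> miss, frames (L X W F)
L -> hit
X -> hit
Y -> miss, frames (L X W F Y)
P -> miss, evict L, frames (X W F Y P)
X -> hit
F -> hit
Q -> miss, evict X, frames (W F Y P Q)
X -> miss, evict W, frames (F Y P Q X)
P -> hit
Page faults: 8.

8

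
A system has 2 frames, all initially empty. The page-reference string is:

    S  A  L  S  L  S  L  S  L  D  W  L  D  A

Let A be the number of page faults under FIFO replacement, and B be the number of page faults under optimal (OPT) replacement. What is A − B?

Under FIFO: F F F F . . . . . F F F F F → 9 faults.
Under OPT: F F F . . . . . . F F . F F → 7 faults.
A − B = 9 − 7 = 2.

2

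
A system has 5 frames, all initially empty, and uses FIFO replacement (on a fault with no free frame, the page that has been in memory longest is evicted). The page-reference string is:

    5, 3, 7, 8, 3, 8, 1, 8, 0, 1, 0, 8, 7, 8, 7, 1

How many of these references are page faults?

6

5 → fault, frames {5}
3 → fault, frames {5,3}
7 → fault, frames {5,3,7}
8 → fault, frames {5,3,7,8}
3 → hit
8 → hit
1 → fault, frames {5,3,7,8,1}
8 → hit
0 → fault, evict 5, frames {3,7,8,1,0}
1 → hit
0 → hit
8 → hit
7 → hit
8 → hit
7 → hit
1 → hit
Page faults: 6.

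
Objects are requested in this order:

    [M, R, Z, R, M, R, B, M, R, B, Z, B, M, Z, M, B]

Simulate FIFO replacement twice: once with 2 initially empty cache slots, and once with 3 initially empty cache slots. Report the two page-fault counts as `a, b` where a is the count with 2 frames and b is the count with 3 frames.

12, 9

2 frames: F F F . F F F F F F F . F . . F → 12 faults.
3 frames: F F F . . . F F F . F F F . . . → 9 faults.
9 < 12: adding a frame reduced faults, as is typical.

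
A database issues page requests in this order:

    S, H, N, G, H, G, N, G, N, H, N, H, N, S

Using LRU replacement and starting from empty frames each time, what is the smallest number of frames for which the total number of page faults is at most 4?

4

f=1: 14 faults
f=2: 8 faults
f=3: 5 faults
f=4: 4 faults
Smallest f with faults ≤ 4 is 4.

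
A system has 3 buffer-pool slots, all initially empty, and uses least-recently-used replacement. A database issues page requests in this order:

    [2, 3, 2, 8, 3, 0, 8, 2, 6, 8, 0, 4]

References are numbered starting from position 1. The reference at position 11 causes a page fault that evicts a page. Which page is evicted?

pos 1: 2 → fault, frames [2]
pos 2: 3 → fault, frames [2, 3]
pos 3: 2 → hit
pos 4: 8 → fault, frames [3, 2, 8]
pos 5: 3 → hit
pos 6: 0 → fault, evict 2, frames [8, 3, 0]
pos 7: 8 → hit
pos 8: 2 → fault, evict 3, frames [0, 8, 2]
pos 9: 6 → fault, evict 0, frames [8, 2, 6]
pos 10: 8 → hit
pos 11: 0 → fault, evict 2, frames [6, 8, 0]
At position 11, page 2 is evicted.

2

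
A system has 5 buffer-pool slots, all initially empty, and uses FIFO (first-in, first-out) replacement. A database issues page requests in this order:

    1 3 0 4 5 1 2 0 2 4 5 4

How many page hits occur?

1 -> miss, frames [1]
3 -> miss, frames [1, 3]
0 -> miss, frames [1, 3, 0]
4 -> miss, frames [1, 3, 0, 4]
5 -> miss, frames [1, 3, 0, 4, 5]
1 -> hit
2 -> miss, evict 1, frames [3, 0, 4, 5, 2]
0 -> hit
2 -> hit
4 -> hit
5 -> hit
4 -> hit
Hits: 6.

6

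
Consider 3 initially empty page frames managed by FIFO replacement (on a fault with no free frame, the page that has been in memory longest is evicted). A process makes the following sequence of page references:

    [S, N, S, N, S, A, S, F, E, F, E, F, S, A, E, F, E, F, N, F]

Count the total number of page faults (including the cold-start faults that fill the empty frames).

S: miss, frames [S]
N: miss, frames [S, N]
S: hit
N: hit
S: hit
A: miss, frames [S, N, A]
S: hit
F: miss, evict S, frames [N, A, F]
E: miss, evict N, frames [A, F, E]
F: hit
E: hit
F: hit
S: miss, evict A, frames [F, E, S]
A: miss, evict F, frames [E, S, A]
E: hit
F: miss, evict E, frames [S, A, F]
E: miss, evict S, frames [A, F, E]
F: hit
N: miss, evict A, frames [F, E, N]
F: hit
Page faults: 10.

10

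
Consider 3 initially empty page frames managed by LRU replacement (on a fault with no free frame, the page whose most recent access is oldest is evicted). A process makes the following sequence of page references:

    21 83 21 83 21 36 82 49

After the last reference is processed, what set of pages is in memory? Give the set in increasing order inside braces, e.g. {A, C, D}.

{36, 49, 82}

21: fault, frames [21]
83: fault, frames [21, 83]
21: hit
83: hit
21: hit
36: fault, frames [83, 21, 36]
82: fault, evict 83, frames [21, 36, 82]
49: fault, evict 21, frames [36, 82, 49]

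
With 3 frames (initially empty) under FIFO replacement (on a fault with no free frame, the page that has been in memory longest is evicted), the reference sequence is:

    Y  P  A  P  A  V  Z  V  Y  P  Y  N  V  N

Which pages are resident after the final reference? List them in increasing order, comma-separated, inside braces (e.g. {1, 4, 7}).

{N, P, V}

Y: miss, frames [Y]
P: miss, frames [Y, P]
A: miss, frames [Y, P, A]
P: hit
A: hit
V: miss, evict Y, frames [P, A, V]
Z: miss, evict P, frames [A, V, Z]
V: hit
Y: miss, evict A, frames [V, Z, Y]
P: miss, evict V, frames [Z, Y, P]
Y: hit
N: miss, evict Z, frames [Y, P, N]
V: miss, evict Y, frames [P, N, V]
N: hit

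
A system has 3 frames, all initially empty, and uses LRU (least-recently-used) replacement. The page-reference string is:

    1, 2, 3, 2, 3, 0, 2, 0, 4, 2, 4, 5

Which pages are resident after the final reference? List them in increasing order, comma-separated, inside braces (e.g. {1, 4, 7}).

{2, 4, 5}

1 → miss, frames (1)
2 → miss, frames (1 2)
3 → miss, frames (1 2 3)
2 → hit
3 → hit
0 → miss, evict 1, frames (2 3 0)
2 → hit
0 → hit
4 → miss, evict 3, frames (2 0 4)
2 → hit
4 → hit
5 → miss, evict 0, frames (2 4 5)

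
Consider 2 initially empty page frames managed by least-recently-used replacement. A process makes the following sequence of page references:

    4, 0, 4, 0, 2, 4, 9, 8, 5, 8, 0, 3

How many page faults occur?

9

4 → miss, frames {4}
0 → miss, frames {4,0}
4 → hit
0 → hit
2 → miss, evict 4, frames {0,2}
4 → miss, evict 0, frames {2,4}
9 → miss, evict 2, frames {4,9}
8 → miss, evict 4, frames {9,8}
5 → miss, evict 9, frames {8,5}
8 → hit
0 → miss, evict 5, frames {8,0}
3 → miss, evict 8, frames {0,3}
Page faults: 9.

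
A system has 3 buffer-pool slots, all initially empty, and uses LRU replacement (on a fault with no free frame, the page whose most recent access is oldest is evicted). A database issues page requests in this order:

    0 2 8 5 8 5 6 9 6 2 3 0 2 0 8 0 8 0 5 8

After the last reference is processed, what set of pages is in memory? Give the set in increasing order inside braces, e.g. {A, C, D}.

0 -> fault, frames {0}
2 -> fault, frames {0,2}
8 -> fault, frames {0,2,8}
5 -> fault, evict 0, frames {2,8,5}
8 -> hit
5 -> hit
6 -> fault, evict 2, frames {8,5,6}
9 -> fault, evict 8, frames {5,6,9}
6 -> hit
2 -> fault, evict 5, frames {9,6,2}
3 -> fault, evict 9, frames {6,2,3}
0 -> fault, evict 6, frames {2,3,0}
2 -> hit
0 -> hit
8 -> fault, evict 3, frames {2,0,8}
0 -> hit
8 -> hit
0 -> hit
5 -> fault, evict 2, frames {8,0,5}
8 -> hit

{0, 5, 8}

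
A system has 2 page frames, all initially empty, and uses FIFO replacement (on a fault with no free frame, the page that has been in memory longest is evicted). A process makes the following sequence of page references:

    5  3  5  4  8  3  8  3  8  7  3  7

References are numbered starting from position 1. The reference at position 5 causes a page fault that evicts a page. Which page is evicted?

pos 1: 5: fault, frames [5]
pos 2: 3: fault, frames [5, 3]
pos 3: 5: hit
pos 4: 4: fault, evict 5, frames [3, 4]
pos 5: 8: fault, evict 3, frames [4, 8]
At position 5, page 3 is evicted.

3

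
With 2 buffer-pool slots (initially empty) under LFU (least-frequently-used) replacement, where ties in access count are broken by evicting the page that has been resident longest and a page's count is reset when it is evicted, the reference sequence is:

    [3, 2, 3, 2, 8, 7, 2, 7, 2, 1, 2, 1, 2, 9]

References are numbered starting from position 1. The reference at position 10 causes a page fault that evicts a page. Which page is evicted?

7

pos 1: 3 → fault, frames [3]
pos 2: 2 → fault, frames [3, 2]
pos 3: 3 → hit
pos 4: 2 → hit
pos 5: 8 → fault, evict 3, frames [2, 8]
pos 6: 7 → fault, evict 8, frames [2, 7]
pos 7: 2 → hit
pos 8: 7 → hit
pos 9: 2 → hit
pos 10: 1 → fault, evict 7, frames [2, 1]
At position 10, page 7 is evicted.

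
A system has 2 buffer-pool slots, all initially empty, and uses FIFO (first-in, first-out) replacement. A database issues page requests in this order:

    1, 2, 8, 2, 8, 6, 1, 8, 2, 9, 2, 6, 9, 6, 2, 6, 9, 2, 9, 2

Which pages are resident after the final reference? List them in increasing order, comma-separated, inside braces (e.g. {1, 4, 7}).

1: miss, frames {1}
2: miss, frames {1,2}
8: miss, evict 1, frames {2,8}
2: hit
8: hit
6: miss, evict 2, frames {8,6}
1: miss, evict 8, frames {6,1}
8: miss, evict 6, frames {1,8}
2: miss, evict 1, frames {8,2}
9: miss, evict 8, frames {2,9}
2: hit
6: miss, evict 2, frames {9,6}
9: hit
6: hit
2: miss, evict 9, frames {6,2}
6: hit
9: miss, evict 6, frames {2,9}
2: hit
9: hit
2: hit

{2, 9}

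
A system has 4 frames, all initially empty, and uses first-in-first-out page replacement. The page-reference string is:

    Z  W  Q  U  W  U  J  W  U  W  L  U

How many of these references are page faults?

6

Z: miss, frames {Z}
W: miss, frames {Z,W}
Q: miss, frames {Z,W,Q}
U: miss, frames {Z,W,Q,U}
W: hit
U: hit
J: miss, evict Z, frames {W,Q,U,J}
W: hit
U: hit
W: hit
L: miss, evict W, frames {Q,U,J,L}
U: hit
Page faults: 6.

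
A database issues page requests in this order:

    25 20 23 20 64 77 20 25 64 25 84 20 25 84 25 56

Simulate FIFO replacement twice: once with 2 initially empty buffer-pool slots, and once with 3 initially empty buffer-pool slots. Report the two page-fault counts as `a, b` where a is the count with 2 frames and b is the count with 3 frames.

2 frames: F F F . F F F F F . F F F F . F → 13 faults.
3 frames: F F F . F F F F F . F F F . . F → 12 faults.
12 < 13: adding a frame reduced faults, as is typical.

13, 12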